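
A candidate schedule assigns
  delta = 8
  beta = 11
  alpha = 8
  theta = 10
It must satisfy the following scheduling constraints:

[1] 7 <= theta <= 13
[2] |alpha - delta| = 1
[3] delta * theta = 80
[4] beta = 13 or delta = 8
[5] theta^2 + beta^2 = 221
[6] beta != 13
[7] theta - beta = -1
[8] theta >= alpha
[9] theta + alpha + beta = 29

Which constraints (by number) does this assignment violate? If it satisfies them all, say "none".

[1] theta = 10 lies in [7, 13] — holds.
[2] |8 - 8| = 0, not 1 — fails.
[3] delta * theta = 8 * 10 = 80 — holds.
[4] beta = 11 ≠ 13, but delta = 8 = 8 (second disjunct) — holds.
[5] theta^2 + beta^2 = 10^2 + 11^2 = 100 + 121 = 221 — holds.
[6] beta = 11, and 11 ≠ 13 — holds.
[7] theta - beta = 10 - 11 = -1 — holds.
[8] theta = 10, alpha = 8; 10 ≥ 8 — holds.
[9] theta + alpha + beta = 10 + 8 + 11 = 29 — holds.

Violated: 2.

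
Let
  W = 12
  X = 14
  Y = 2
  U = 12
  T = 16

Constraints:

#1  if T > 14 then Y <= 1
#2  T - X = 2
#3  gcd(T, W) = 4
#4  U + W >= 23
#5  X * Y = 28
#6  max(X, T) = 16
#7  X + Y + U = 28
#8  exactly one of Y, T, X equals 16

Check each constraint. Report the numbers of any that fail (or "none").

Violated: 1.

#1 T = 16 > 14, so we need Y ≤ 1; but Y = 2 > 1 — does not hold.
#2 T - X = 16 - 14 = 2 — holds.
#3 gcd(16, 12) = 4 — holds.
#4 U + W = 12 + 12 = 24; 24 ≥ 23 — holds.
#5 X * Y = 14 * 2 = 28 — holds.
#6 max(14, 16) = 16 — holds.
#7 X + Y + U = 14 + 2 + 12 = 28 — holds.
#8 Y=2, T=16, X=14; 1 of them equals 16 — holds.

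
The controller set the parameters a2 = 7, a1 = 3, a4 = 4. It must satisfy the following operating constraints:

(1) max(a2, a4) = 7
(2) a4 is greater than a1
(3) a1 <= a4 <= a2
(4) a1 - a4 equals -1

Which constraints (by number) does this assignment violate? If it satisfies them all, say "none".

No violations.

(1) max(7, 4) = 7 — satisfied.
(2) a4 = 4, a1 = 3; 4 > 3 — satisfied.
(3) values 3 <= 4 <= 7 — satisfied.
(4) a1 - a4 = 3 - 4 = -1 — satisfied.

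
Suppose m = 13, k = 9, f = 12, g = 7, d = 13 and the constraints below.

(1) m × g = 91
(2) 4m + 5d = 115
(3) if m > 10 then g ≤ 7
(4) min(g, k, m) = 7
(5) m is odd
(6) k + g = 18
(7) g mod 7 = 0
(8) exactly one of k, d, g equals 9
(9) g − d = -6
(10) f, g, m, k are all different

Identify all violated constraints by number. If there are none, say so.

(1) m × g = 13 × 7 = 91  holds
(2) 4m + 5d = 4(13) + 5(13) = 117, not 115  fails
(3) m = 13 > 10, so we need g ≤ 7; g = 7 ≤ 7  holds
(4) min(7, 9, 13) = 7  holds
(5) m = 13 is odd  holds
(6) k + g = 9 + 7 = 16, not 18  fails
(7) 7 mod 7 = 0  holds
(8) k=9, d=13, g=7; 1 of them equals 9  holds
(9) g − d = 7 − 13 = -6  holds
(10) values 12, 7, 13, 9 are pairwise distinct  holds

Constraints 2 and 6 do not hold.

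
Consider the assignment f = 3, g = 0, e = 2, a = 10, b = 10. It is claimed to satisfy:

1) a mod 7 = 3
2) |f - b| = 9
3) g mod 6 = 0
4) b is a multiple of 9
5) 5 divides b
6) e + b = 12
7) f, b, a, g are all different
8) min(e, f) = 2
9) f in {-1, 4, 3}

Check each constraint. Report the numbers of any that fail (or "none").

1) 10 mod 7 = 3 — satisfied.
2) |3 - 10| = 7, not 9 — violated.
3) 0 mod 6 = 0 — satisfied.
4) 10 = 9*1 + 1, so 9 does not divide 10 — violated.
5) 10 / 5 = 2, so 5 divides 10 — satisfied.
6) e + b = 2 + 10 = 12 — satisfied.
7) b = a = 10, not all different — violated.
8) min(2, 3) = 2 — satisfied.
9) f = 3 is in {-1, 4, 3} — satisfied.

Constraints 2, 4, and 7 do not hold.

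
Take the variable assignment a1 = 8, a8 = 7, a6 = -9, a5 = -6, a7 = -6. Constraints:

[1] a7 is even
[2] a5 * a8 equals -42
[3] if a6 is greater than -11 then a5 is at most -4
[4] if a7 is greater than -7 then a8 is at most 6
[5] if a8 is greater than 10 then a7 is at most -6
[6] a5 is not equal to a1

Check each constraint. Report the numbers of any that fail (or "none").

Constraint 4 does not hold.

[1] a7 = -6 is even — holds.
[2] a5 * a8 = -6 * 7 = -42 — holds.
[3] a6 = -9 > -11, so we need a5 ≤ -4; a5 = -6 ≤ -4 — holds.
[4] a7 = -6 > -7, so we need a8 ≤ 6; but a8 = 7 > 6 — does not hold.
[5] a8 = 7, not > 10; antecedent false, conditional vacuously true — holds.
[6] a5 = -6, a1 = 8; distinct — holds.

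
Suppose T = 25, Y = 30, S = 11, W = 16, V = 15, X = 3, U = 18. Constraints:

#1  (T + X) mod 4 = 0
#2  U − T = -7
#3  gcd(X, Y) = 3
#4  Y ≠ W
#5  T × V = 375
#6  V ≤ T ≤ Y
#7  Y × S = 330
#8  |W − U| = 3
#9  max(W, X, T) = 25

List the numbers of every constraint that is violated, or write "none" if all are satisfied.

Constraint 8 does not hold.

#1 T + X = 28; 28 mod 4 = 0  yes
#2 U − T = 18 − 25 = -7  yes
#3 gcd(3, 30) = 3  yes
#4 Y = 30, W = 16; distinct  yes
#5 T × V = 25 × 15 = 375  yes
#6 values 15 ≤ 25 ≤ 30  yes
#7 Y × S = 30 × 11 = 330  yes
#8 |16 − 18| = 2, not 3  no
#9 max(16, 3, 25) = 25  yes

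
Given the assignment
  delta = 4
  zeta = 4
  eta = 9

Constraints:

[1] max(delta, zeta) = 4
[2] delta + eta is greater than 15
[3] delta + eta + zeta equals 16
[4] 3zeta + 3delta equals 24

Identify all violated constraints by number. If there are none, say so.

Constraints 2, 3 do not hold.

[1] max(4, 4) = 4  OK
[2] delta + eta = 4 + 9 = 13; 13 ≤ 15, bound 15 not met  FAIL
[3] delta + eta + zeta = 4 + 9 + 4 = 17, not 16  FAIL
[4] 3zeta + 3delta = 3(4) + 3(4) = 24  OK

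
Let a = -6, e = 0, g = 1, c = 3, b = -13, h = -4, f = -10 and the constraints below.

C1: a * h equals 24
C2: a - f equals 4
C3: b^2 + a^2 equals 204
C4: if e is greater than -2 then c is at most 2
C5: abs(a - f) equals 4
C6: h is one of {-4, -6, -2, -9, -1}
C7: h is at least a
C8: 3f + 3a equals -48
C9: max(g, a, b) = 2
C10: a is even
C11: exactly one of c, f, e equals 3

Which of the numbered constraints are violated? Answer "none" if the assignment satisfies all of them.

C1: a * h = -6 * (-4) = 24  ✓
C2: a - f = -6 - (-10) = 4  ✓
C3: b^2 + a^2 = (-13)^2 + (-6)^2 = 169 + 36 = 205, not 204  ✗
C4: e = 0 > -2, so we need c ≤ 2; but c = 3 > 2  ✗
C5: abs(-6 - (-10)) = 4  ✓
C6: h = -4 is in {-4, -6, -2, -9, -1}  ✓
C7: h = -4, a = -6; -4 ≥ -6  ✓
C8: 3f + 3a = 3(-10) + 3(-6) = -48  ✓
C9: max(1, -6, -13) = 1, not 2  ✗
C10: a = -6 is even  ✓
C11: c=3, f=-10, e=0; 1 of them equals 3  ✓

The assignment fails constraints 3, 4, 9.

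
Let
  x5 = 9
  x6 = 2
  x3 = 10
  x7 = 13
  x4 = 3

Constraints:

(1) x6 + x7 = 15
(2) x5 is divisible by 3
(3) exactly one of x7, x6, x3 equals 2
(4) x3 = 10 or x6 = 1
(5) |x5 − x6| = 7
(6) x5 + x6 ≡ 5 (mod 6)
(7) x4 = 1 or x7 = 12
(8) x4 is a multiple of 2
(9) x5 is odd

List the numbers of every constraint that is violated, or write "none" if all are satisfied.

The assignment fails constraints 7 and 8.

(1) x6 + x7 = 2 + 13 = 15  yes
(2) 9 / 3 = 3, so 3 divides 9  yes
(3) x7=13, x6=2, x3=10; 1 of them equals 2  yes
(4) x3 = 10 = 10 (first disjunct)  yes
(5) |9 − 2| = 7  yes
(6) x5 + x6 = 11; 11 mod 6 = 5  yes
(7) x4 = 3 ≠ 1 and x7 = 13 ≠ 12; both disjuncts false  no
(8) 3 = 2×1 + 1, so 2 does not divide 3  no
(9) x5 = 9 is odd  yes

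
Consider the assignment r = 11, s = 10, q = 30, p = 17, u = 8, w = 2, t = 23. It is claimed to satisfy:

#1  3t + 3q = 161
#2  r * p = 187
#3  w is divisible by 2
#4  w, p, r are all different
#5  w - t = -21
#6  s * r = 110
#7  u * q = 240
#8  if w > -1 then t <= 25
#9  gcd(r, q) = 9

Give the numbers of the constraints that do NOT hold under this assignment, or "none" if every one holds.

The assignment fails constraints 1 and 9.

#1 3t + 3q = 3(23) + 3(30) = 159, not 161  ✗
#2 r * p = 11 * 17 = 187  ✓
#3 2 / 2 = 1, so 2 divides 2  ✓
#4 values 2, 17, 11 are pairwise distinct  ✓
#5 w - t = 2 - 23 = -21  ✓
#6 s * r = 10 * 11 = 110  ✓
#7 u * q = 8 * 30 = 240  ✓
#8 w = 2 > -1, so we need t ≤ 25; t = 23 ≤ 25  ✓
#9 gcd(11, 30) = 1, not 9  ✗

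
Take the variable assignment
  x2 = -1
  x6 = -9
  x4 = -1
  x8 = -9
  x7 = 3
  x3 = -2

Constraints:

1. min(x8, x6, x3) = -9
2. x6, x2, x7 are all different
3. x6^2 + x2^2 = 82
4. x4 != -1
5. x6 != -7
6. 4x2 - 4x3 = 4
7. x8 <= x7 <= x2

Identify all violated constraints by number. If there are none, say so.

1. min(-9, -9, -2) = -9 — holds.
2. values -9, -1, 3 are pairwise distinct — holds.
3. x6^2 + x2^2 = (-9)^2 + (-1)^2 = 81 + 1 = 82 — holds.
4. x4 = -1, but -1 is required to differ — does not hold.
5. x6 = -9, and -9 ≠ -7 — holds.
6. 4x2 - 4x3 = 4(-1) - 4(-2) = 4 — holds.
7. values -9, 3, -1; x7 = 3 is not <= x2 = -1 — does not hold.

Constraints 4 and 7 do not hold.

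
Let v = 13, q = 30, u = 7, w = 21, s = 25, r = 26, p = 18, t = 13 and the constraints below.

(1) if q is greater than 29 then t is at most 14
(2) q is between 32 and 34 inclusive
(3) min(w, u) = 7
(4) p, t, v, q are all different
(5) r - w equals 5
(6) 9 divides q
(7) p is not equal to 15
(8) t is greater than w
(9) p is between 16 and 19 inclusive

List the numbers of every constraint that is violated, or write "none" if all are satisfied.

(1) q = 30 > 29, so we need t ≤ 14; t = 13 ≤ 14  true
(2) q = 30 is outside [32, 34]  false
(3) min(21, 7) = 7  true
(4) t = v = 13, not all different  false
(5) r - w = 26 - 21 = 5  true
(6) 30 = 9*3 + 3, so 9 does not divide 30  false
(7) p = 18, and 18 ≠ 15  true
(8) t = 13, w = 21; 13 ≤ 21 (want >)  false
(9) p = 18 lies in [16, 19]  true

Constraints 2, 4, 6, 8 are violated.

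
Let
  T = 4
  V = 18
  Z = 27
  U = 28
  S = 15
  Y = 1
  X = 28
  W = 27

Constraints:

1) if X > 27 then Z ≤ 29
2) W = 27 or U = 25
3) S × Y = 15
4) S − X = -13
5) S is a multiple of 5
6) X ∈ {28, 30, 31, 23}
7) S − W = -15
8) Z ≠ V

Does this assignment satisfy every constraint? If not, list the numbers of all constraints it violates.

1) X = 28 > 27, so we need Z ≤ 29; Z = 27 ≤ 29  true
2) W = 27 = 27 (first disjunct)  true
3) S × Y = 15 × 1 = 15  true
4) S − X = 15 − 28 = -13  true
5) 15 / 5 = 3, so 5 divides 15  true
6) X = 28 is in {28, 30, 31, 23}  true
7) S − W = 15 − 27 = -12, not -15  false
8) Z = 27, V = 18; distinct  true

No — constraint 7 is not satisfied.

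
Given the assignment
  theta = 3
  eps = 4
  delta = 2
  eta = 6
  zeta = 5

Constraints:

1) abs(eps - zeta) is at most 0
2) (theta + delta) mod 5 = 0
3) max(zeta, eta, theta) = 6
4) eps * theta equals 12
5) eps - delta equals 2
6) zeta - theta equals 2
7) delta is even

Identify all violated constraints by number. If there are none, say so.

1) abs(4 - 5) = 1; 1 > 0, exceeds bound 0  ✗
2) theta + delta = 5; 5 mod 5 = 0  ✓
3) max(5, 6, 3) = 6  ✓
4) eps * theta = 4 * 3 = 12  ✓
5) eps - delta = 4 - 2 = 2  ✓
6) zeta - theta = 5 - 3 = 2  ✓
7) delta = 2 is even  ✓

No — constraint 1 is not satisfied.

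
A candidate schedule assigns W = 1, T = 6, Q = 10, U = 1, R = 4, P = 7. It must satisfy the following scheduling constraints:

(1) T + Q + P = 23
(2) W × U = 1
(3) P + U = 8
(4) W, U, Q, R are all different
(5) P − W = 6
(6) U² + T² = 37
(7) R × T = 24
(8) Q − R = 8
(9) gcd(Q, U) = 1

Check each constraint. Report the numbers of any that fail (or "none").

(1) T + Q + P = 6 + 10 + 7 = 23  yes
(2) W × U = 1 × 1 = 1  yes
(3) P + U = 7 + 1 = 8  yes
(4) W = U = 1, not all different  no
(5) P − W = 7 − 1 = 6  yes
(6) U² + T² = 1² + 6² = 1 + 36 = 37  yes
(7) R × T = 4 × 6 = 24  yes
(8) Q − R = 10 − 4 = 6, not 8  no
(9) gcd(10, 1) = 1  yes

Constraints 4, 8 are violated.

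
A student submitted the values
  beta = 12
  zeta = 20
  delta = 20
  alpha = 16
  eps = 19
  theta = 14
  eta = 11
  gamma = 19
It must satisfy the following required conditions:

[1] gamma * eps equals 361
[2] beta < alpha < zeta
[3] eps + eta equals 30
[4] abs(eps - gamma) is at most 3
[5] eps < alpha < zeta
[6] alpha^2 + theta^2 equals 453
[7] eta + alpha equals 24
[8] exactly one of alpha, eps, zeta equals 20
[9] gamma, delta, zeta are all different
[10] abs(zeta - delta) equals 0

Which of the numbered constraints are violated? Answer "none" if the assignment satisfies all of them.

The assignment fails constraints 5, 6, 7, 9.

[1] gamma * eps = 19 * 19 = 361  ✔
[2] values 12 < 16 < 20  ✔
[3] eps + eta = 19 + 11 = 30  ✔
[4] abs(19 - 19) = 0; 0 ≤ 3  ✔
[5] values 19, 16, 20; eps = 19 is not < alpha = 16  ✘
[6] alpha^2 + theta^2 = 16^2 + 14^2 = 256 + 196 = 452, not 453  ✘
[7] eta + alpha = 11 + 16 = 27, not 24  ✘
[8] alpha=16, eps=19, zeta=20; 1 of them equals 20  ✔
[9] delta = zeta = 20, not all different  ✘
[10] abs(20 - 20) = 0  ✔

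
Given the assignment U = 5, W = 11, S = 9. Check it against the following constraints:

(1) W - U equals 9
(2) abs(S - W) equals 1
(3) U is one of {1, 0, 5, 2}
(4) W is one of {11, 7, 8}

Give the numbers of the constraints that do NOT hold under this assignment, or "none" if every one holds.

Constraints 1 and 2 are violated.

(1) W - U = 11 - 5 = 6, not 9  false
(2) abs(9 - 11) = 2, not 1  false
(3) U = 5 is in {1, 0, 5, 2}  true
(4) W = 11 is in {11, 7, 8}  true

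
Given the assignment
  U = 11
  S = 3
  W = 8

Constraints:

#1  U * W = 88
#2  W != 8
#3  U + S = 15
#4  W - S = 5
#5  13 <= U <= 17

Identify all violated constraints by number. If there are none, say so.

Constraints 2, 3, and 5 are violated.

#1 U * W = 11 * 8 = 88  OK
#2 W = 8, but 8 is required to differ  FAIL
#3 U + S = 11 + 3 = 14, not 15  FAIL
#4 W - S = 8 - 3 = 5  OK
#5 U = 11 is outside [13, 17]  FAIL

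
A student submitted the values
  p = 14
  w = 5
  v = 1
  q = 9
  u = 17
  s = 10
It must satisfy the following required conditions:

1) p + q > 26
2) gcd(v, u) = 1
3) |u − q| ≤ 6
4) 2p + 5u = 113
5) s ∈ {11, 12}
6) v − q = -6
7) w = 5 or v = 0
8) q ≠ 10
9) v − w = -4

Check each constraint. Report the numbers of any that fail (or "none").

1) p + q = 14 + 9 = 23; 23 ≤ 26, bound 26 not met  ✗
2) gcd(1, 17) = 1  ✓
3) |17 − 9| = 8; 8 > 6, exceeds bound 6  ✗
4) 2p + 5u = 2(14) + 5(17) = 113  ✓
5) s = 10 is not in {11, 12}  ✗
6) v − q = 1 − 9 = -8, not -6  ✗
7) w = 5 = 5 (first disjunct)  ✓
8) q = 9, and 9 ≠ 10  ✓
9) v − w = 1 − 5 = -4  ✓

Constraints 1, 3, 5, and 6 do not hold.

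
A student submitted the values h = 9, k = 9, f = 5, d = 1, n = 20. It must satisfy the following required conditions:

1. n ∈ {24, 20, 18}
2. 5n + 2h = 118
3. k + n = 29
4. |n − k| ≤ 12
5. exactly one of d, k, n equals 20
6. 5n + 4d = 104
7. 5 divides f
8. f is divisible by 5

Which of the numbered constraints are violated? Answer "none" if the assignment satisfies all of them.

No violations.

1. n = 20 is in {24, 20, 18}  ✔
2. 5n + 2h = 5(20) + 2(9) = 118  ✔
3. k + n = 9 + 20 = 29  ✔
4. |20 − 9| = 11; 11 ≤ 12  ✔
5. d=1, k=9, n=20; 1 of them equals 20  ✔
6. 5n + 4d = 5(20) + 4(1) = 104  ✔
7. 5 / 5 = 1, so 5 divides 5  ✔
8. 5 / 5 = 1, so 5 divides 5  ✔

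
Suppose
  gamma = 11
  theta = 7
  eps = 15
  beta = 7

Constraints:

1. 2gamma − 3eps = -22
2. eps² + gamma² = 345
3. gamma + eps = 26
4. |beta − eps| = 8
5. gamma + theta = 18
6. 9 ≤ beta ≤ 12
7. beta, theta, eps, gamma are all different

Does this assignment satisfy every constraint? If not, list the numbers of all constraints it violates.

Violated: 1, 2, 6, and 7.

1. 2gamma − 3eps = 2(11) − 3(15) = -23, not -22 — violated.
2. eps² + gamma² = 15² + 11² = 225 + 121 = 346, not 345 — violated.
3. gamma + eps = 11 + 15 = 26 — OK.
4. |7 − 15| = 8 — OK.
5. gamma + theta = 11 + 7 = 18 — OK.
6. beta = 7 is outside [9, 12] — violated.
7. beta = theta = 7, not all different — violated.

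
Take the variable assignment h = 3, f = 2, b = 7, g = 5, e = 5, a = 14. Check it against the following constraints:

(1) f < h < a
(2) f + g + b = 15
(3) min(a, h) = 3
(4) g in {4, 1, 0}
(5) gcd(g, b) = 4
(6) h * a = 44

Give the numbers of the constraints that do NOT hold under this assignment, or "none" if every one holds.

No — constraints 2, 4, 5, 6 are not satisfied.

(1) values 2 < 3 < 14 — OK.
(2) f + g + b = 2 + 5 + 7 = 14, not 15 — violated.
(3) min(14, 3) = 3 — OK.
(4) g = 5 is not in {4, 1, 0} — violated.
(5) gcd(5, 7) = 1, not 4 — violated.
(6) h * a = 3 * 14 = 42, not 44 — violated.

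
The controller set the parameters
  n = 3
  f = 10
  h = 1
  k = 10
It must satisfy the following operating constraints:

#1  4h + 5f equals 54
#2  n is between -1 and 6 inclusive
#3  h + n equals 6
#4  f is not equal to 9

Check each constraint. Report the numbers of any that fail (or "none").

#1 4h + 5f = 4(1) + 5(10) = 54  ✔
#2 n = 3 lies in [-1, 6]  ✔
#3 h + n = 1 + 3 = 4, not 6  ✘
#4 f = 10, and 10 ≠ 9  ✔

Constraint 3 is violated.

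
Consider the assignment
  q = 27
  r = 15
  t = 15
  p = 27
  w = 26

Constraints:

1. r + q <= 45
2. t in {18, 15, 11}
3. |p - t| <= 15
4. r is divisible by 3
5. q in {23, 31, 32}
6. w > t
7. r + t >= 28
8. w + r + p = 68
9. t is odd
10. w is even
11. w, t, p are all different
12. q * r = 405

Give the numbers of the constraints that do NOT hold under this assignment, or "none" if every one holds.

1. r + q = 15 + 27 = 42; 42 ≤ 45 — satisfied.
2. t = 15 is in {18, 15, 11} — satisfied.
3. |27 - 15| = 12; 12 ≤ 15 — satisfied.
4. 15 / 3 = 5, so 3 divides 15 — satisfied.
5. q = 27 is not in {23, 31, 32} — violated.
6. w = 26, t = 15; 26 > 15 — satisfied.
7. r + t = 15 + 15 = 30; 30 ≥ 28 — satisfied.
8. w + r + p = 26 + 15 + 27 = 68 — satisfied.
9. t = 15 is odd — satisfied.
10. w = 26 is even — satisfied.
11. values 26, 15, 27 are pairwise distinct — satisfied.
12. q * r = 27 * 15 = 405 — satisfied.

Constraint 5 does not hold.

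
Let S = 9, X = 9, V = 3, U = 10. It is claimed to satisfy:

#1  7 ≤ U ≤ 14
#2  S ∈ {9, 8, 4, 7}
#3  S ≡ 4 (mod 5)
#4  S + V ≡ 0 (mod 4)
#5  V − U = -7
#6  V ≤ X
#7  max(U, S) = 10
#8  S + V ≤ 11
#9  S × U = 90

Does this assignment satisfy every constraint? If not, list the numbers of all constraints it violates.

#1 U = 10 lies in [7, 14] — satisfied.
#2 S = 9 is in {9, 8, 4, 7} — satisfied.
#3 9 mod 5 = 4 — satisfied.
#4 S + V = 12; 12 mod 4 = 0 — satisfied.
#5 V − U = 3 − 10 = -7 — satisfied.
#6 V = 3, X = 9; 3 ≤ 9 — satisfied.
#7 max(10, 9) = 10 — satisfied.
#8 S + V = 9 + 3 = 12; 12 > 11, bound 11 not met — violated.
#9 S × U = 9 × 10 = 90 — satisfied.

Constraint 8 is violated.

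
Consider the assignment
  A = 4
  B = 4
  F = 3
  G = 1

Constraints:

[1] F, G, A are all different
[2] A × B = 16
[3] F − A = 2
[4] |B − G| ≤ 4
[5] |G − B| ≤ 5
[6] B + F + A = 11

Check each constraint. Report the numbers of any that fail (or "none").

Violated: 3.

[1] values 3, 1, 4 are pairwise distinct — OK.
[2] A × B = 4 × 4 = 16 — OK.
[3] F − A = 3 − 4 = -1, not 2 — violated.
[4] |4 − 1| = 3; 3 ≤ 4 — OK.
[5] |1 − 4| = 3; 3 ≤ 5 — OK.
[6] B + F + A = 4 + 3 + 4 = 11 — OK.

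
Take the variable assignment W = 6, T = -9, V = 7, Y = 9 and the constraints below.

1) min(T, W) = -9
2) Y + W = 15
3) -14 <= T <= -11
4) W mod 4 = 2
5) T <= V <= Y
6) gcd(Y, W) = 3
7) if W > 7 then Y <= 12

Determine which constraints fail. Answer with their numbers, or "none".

1) min(-9, 6) = -9  yes
2) Y + W = 9 + 6 = 15  yes
3) T = -9 is outside [-14, -11]  no
4) 6 mod 4 = 2  yes
5) values -9 <= 7 <= 9  yes
6) gcd(9, 6) = 3  yes
7) W = 6, not > 7; antecedent false, conditional vacuously true  yes

Constraint 3 is violated.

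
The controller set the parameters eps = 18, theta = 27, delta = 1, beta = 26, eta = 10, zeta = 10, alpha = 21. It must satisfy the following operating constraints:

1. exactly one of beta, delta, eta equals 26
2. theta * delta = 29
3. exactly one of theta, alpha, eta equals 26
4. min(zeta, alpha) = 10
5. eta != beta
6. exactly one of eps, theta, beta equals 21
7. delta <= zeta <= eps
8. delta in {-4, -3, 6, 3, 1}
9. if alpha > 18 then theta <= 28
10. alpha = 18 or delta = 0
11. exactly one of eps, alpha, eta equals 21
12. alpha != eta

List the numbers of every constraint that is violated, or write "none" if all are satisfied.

The assignment fails constraints 2, 3, 6, and 10.

1. beta=26, delta=1, eta=10; 1 of them equals 26 — holds.
2. theta * delta = 27 * 1 = 27, not 29 — fails.
3. theta=27, alpha=21, eta=10; 0 of them equal 26, not exactly one — fails.
4. min(10, 21) = 10 — holds.
5. eta = 10, beta = 26; distinct — holds.
6. eps=18, theta=27, beta=26; 0 of them equal 21, not exactly one — fails.
7. values 1 <= 10 <= 18 — holds.
8. delta = 1 is in {-4, -3, 6, 3, 1} — holds.
9. alpha = 21 > 18, so we need theta ≤ 28; theta = 27 ≤ 28 — holds.
10. alpha = 21 ≠ 18 and delta = 1 ≠ 0; both disjuncts false — fails.
11. eps=18, alpha=21, eta=10; 1 of them equals 21 — holds.
12. alpha = 21, eta = 10; distinct — holds.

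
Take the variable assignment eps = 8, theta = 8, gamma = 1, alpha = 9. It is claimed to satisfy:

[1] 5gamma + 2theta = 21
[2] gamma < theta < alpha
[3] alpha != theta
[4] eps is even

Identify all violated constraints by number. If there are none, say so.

All constraints are satisfied.

[1] 5gamma + 2theta = 5(1) + 2(8) = 21 — holds.
[2] values 1 < 8 < 9 — holds.
[3] alpha = 9, theta = 8; distinct — holds.
[4] eps = 8 is even — holds.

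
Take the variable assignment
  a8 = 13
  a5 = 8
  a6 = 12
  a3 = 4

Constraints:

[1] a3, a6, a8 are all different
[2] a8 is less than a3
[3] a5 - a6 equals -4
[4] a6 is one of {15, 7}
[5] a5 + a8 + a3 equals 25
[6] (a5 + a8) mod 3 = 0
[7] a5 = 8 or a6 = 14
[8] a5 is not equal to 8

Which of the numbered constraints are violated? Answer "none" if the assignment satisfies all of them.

Constraints 2, 4, 8 are violated.

[1] values 4, 12, 13 are pairwise distinct — OK.
[2] a8 = 13, a3 = 4; 13 ≥ 4 (want <) — violated.
[3] a5 - a6 = 8 - 12 = -4 — OK.
[4] a6 = 12 is not in {15, 7} — violated.
[5] a5 + a8 + a3 = 8 + 13 + 4 = 25 — OK.
[6] a5 + a8 = 21; 21 mod 3 = 0 — OK.
[7] a5 = 8 = 8 (first disjunct) — OK.
[8] a5 = 8, but 8 is required to differ — violated.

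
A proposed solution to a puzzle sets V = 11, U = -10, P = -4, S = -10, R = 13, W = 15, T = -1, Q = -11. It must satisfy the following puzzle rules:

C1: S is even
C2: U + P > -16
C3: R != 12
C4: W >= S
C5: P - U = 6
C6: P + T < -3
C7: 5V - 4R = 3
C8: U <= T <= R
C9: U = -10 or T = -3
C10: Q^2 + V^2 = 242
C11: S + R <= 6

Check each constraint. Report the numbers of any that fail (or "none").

The assignment satisfies every constraint.

C1: S = -10 is even — holds.
C2: U + P = -10 + (-4) = -14; -14 > -16 — holds.
C3: R = 13, and 13 ≠ 12 — holds.
C4: W = 15, S = -10; 15 ≥ -10 — holds.
C5: P - U = -4 - (-10) = 6 — holds.
C6: P + T = -4 + (-1) = -5; -5 < -3 — holds.
C7: 5V - 4R = 5(11) - 4(13) = 3 — holds.
C8: values -10 <= -1 <= 13 — holds.
C9: U = -10 = -10 (first disjunct) — holds.
C10: Q^2 + V^2 = (-11)^2 + 11^2 = 121 + 121 = 242 — holds.
C11: S + R = -10 + 13 = 3; 3 ≤ 6 — holds.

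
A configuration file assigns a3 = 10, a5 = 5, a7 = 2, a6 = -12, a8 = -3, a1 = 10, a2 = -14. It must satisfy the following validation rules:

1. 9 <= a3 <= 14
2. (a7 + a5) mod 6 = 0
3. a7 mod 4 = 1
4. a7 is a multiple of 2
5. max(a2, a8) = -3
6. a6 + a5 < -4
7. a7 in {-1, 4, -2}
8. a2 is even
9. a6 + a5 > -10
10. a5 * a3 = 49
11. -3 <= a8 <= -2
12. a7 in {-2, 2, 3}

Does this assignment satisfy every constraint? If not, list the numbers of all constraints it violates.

Constraints 2, 3, 7, and 10 are violated.

1. a3 = 10 lies in [9, 14] — OK.
2. a7 + a5 = 7; 7 mod 6 = 1, not 0 — violated.
3. 2 mod 4 = 2, not 1 — violated.
4. 2 / 2 = 1, so 2 divides 2 — OK.
5. max(-14, -3) = -3 — OK.
6. a6 + a5 = -12 + 5 = -7; -7 < -4 — OK.
7. a7 = 2 is not in {-1, 4, -2} — violated.
8. a2 = -14 is even — OK.
9. a6 + a5 = -12 + 5 = -7; -7 > -10 — OK.
10. a5 * a3 = 5 * 10 = 50, not 49 — violated.
11. a8 = -3 lies in [-3, -2] — OK.
12. a7 = 2 is in {-2, 2, 3} — OK.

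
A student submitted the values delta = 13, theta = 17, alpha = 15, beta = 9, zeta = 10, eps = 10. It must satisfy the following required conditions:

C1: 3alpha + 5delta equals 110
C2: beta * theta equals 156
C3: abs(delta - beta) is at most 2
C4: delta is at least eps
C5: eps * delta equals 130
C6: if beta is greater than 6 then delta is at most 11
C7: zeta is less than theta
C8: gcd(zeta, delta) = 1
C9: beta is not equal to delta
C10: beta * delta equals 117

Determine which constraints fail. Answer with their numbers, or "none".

C1: 3alpha + 5delta = 3(15) + 5(13) = 110 — OK.
C2: beta * theta = 9 * 17 = 153, not 156 — violated.
C3: abs(13 - 9) = 4; 4 > 2, exceeds bound 2 — violated.
C4: delta = 13, eps = 10; 13 ≥ 10 — OK.
C5: eps * delta = 10 * 13 = 130 — OK.
C6: beta = 9 > 6, so we need delta ≤ 11; but delta = 13 > 11 — violated.
C7: zeta = 10, theta = 17; 10 < 17 — OK.
C8: gcd(10, 13) = 1 — OK.
C9: beta = 9, delta = 13; distinct — OK.
C10: beta * delta = 9 * 13 = 117 — OK.

Violated: 2, 3, 6.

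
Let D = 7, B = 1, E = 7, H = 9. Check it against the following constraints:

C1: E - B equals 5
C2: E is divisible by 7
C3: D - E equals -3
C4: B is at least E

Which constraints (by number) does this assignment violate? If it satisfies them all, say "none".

C1: E - B = 7 - 1 = 6, not 5 — does not hold.
C2: 7 / 7 = 1, so 7 divides 7 — holds.
C3: D - E = 7 - 7 = 0, not -3 — does not hold.
C4: B = 1, E = 7; 1 < 7 (want ≥) — does not hold.

The assignment fails constraints 1, 3, and 4.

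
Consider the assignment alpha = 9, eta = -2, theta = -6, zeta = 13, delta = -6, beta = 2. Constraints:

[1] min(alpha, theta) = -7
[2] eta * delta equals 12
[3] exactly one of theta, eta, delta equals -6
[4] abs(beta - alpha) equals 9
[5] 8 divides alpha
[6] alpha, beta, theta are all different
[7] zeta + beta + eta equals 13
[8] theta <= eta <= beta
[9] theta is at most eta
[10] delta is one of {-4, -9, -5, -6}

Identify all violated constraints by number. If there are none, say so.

Constraints 1, 3, 4, and 5 do not hold.

[1] min(9, -6) = -6, not -7  no
[2] eta * delta = -2 * (-6) = 12  yes
[3] theta=-6, eta=-2, delta=-6; 2 of them equal -6, not exactly one  no
[4] abs(2 - 9) = 7, not 9  no
[5] 9 = 8*1 + 1, so 8 does not divide 9  no
[6] values 9, 2, -6 are pairwise distinct  yes
[7] zeta + beta + eta = 13 + 2 + (-2) = 13  yes
[8] values -6 <= -2 <= 2  yes
[9] theta = -6, eta = -2; -6 ≤ -2  yes
[10] delta = -6 is in {-4, -9, -5, -6}  yes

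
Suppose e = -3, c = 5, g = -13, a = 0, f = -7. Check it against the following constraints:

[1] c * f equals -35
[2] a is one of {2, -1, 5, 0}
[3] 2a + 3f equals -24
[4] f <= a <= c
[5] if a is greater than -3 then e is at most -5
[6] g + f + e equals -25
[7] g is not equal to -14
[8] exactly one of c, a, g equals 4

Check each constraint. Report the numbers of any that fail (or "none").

[1] c * f = 5 * (-7) = -35 — OK.
[2] a = 0 is in {2, -1, 5, 0} — OK.
[3] 2a + 3f = 2(0) + 3(-7) = -21, not -24 — violated.
[4] values -7 <= 0 <= 5 — OK.
[5] a = 0 > -3, so we need e ≤ -5; but e = -3 > -5 — violated.
[6] g + f + e = -13 + (-7) + (-3) = -23, not -25 — violated.
[7] g = -13, and -13 ≠ -14 — OK.
[8] c=5, a=0, g=-13; 0 of them equal 4, not exactly one — violated.

Violated: 3, 5, 6, and 8.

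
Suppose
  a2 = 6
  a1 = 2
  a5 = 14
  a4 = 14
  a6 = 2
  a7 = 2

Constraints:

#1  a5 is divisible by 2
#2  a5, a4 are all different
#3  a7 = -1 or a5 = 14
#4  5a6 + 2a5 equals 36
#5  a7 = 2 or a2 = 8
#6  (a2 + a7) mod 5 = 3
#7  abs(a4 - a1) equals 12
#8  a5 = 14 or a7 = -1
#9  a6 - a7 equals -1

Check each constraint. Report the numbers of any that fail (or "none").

Constraints 2, 4, and 9 do not hold.

#1 14 / 2 = 7, so 2 divides 14 — satisfied.
#2 a5 = a4 = 14, not all different — violated.
#3 a7 = 2 ≠ -1, but a5 = 14 = 14 (second disjunct) — satisfied.
#4 5a6 + 2a5 = 5(2) + 2(14) = 38, not 36 — violated.
#5 a7 = 2 = 2 (first disjunct) — satisfied.
#6 a2 + a7 = 8; 8 mod 5 = 3 — satisfied.
#7 abs(14 - 2) = 12 — satisfied.
#8 a5 = 14 = 14 (first disjunct) — satisfied.
#9 a6 - a7 = 2 - 2 = 0, not -1 — violated.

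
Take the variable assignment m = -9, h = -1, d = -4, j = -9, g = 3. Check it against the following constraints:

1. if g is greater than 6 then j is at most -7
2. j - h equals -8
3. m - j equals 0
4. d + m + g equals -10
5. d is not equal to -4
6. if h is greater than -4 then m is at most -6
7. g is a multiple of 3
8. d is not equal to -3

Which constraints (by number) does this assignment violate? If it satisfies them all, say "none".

1. g = 3, not > 6; antecedent false, conditional vacuously true  holds
2. j - h = -9 - (-1) = -8  holds
3. m - j = -9 - (-9) = 0  holds
4. d + m + g = -4 + (-9) + 3 = -10  holds
5. d = -4, but -4 is required to differ  fails
6. h = -1 > -4, so we need m ≤ -6; m = -9 ≤ -6  holds
7. 3 / 3 = 1, so 3 divides 3  holds
8. d = -4, and -4 ≠ -3  holds

No — constraint 5 is not satisfied.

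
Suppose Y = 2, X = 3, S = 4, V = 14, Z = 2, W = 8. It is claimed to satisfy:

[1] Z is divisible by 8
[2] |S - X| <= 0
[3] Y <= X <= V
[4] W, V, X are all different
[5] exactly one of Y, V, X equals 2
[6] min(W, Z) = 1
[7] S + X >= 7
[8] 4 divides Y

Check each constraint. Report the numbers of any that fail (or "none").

[1] 2 = 8*0 + 2, so 8 does not divide 2 — violated.
[2] |4 - 3| = 1; 1 > 0, exceeds bound 0 — violated.
[3] values 2 <= 3 <= 14 — OK.
[4] values 8, 14, 3 are pairwise distinct — OK.
[5] Y=2, V=14, X=3; 1 of them equals 2 — OK.
[6] min(8, 2) = 2, not 1 — violated.
[7] S + X = 4 + 3 = 7; 7 ≥ 7 — OK.
[8] 2 = 4*0 + 2, so 4 does not divide 2 — violated.

No — constraints 1, 2, 6, and 8 are not satisfied.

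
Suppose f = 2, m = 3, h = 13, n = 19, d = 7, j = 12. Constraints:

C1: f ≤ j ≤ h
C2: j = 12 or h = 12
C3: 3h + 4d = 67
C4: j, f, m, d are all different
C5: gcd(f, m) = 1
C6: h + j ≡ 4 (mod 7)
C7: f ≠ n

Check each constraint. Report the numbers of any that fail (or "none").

C1: values 2 ≤ 12 ≤ 13 — satisfied.
C2: j = 12 = 12 (first disjunct) — satisfied.
C3: 3h + 4d = 3(13) + 4(7) = 67 — satisfied.
C4: values 12, 2, 3, 7 are pairwise distinct — satisfied.
C5: gcd(2, 3) = 1 — satisfied.
C6: h + j = 25; 25 mod 7 = 4 — satisfied.
C7: f = 2, n = 19; distinct — satisfied.

The assignment satisfies every constraint.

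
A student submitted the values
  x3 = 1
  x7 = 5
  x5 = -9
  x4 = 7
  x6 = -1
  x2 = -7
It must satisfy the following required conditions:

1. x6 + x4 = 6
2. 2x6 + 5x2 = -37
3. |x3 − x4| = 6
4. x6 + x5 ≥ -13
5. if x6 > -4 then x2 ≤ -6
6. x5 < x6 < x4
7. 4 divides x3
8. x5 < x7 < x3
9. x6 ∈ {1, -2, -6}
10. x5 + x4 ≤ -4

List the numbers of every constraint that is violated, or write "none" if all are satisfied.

1. x6 + x4 = -1 + 7 = 6  yes
2. 2x6 + 5x2 = 2(-1) + 5(-7) = -37  yes
3. |1 − 7| = 6  yes
4. x6 + x5 = -1 + (-9) = -10; -10 ≥ -13  yes
5. x6 = -1 > -4, so we need x2 ≤ -6; x2 = -7 ≤ -6  yes
6. values -9 < -1 < 7  yes
7. 1 = 4×0 + 1, so 4 does not divide 1  no
8. values -9, 5, 1; x7 = 5 is not < x3 = 1  no
9. x6 = -1 is not in {1, -2, -6}  no
10. x5 + x4 = -9 + 7 = -2; -2 > -4, bound -4 not met  no

Constraints 7, 8, 9, 10 do not hold.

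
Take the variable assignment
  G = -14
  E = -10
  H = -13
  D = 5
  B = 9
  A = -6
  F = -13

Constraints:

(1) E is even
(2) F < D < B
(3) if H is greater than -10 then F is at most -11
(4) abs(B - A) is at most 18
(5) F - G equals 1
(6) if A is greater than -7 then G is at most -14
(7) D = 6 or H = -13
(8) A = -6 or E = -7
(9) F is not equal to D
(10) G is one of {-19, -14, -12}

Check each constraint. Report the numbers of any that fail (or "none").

(1) E = -10 is even  true
(2) values -13 < 5 < 9  true
(3) H = -13, not > -10; antecedent false, conditional vacuously true  true
(4) abs(9 - (-6)) = 15; 15 ≤ 18  true
(5) F - G = -13 - (-14) = 1  true
(6) A = -6 > -7, so we need G ≤ -14; G = -14 ≤ -14  true
(7) D = 5 ≠ 6, but H = -13 = -13 (second disjunct)  true
(8) A = -6 = -6 (first disjunct)  true
(9) F = -13, D = 5; distinct  true
(10) G = -14 is in {-19, -14, -12}  true

All constraints are satisfied.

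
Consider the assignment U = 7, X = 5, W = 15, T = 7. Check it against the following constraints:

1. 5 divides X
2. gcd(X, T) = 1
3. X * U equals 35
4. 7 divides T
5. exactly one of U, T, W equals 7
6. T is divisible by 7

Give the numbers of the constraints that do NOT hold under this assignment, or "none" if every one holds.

Constraint 5 does not hold.

1. 5 / 5 = 1, so 5 divides 5  yes
2. gcd(5, 7) = 1  yes
3. X * U = 5 * 7 = 35  yes
4. 7 / 7 = 1, so 7 divides 7  yes
5. U=7, T=7, W=15; 2 of them equal 7, not exactly one  no
6. 7 / 7 = 1, so 7 divides 7  yes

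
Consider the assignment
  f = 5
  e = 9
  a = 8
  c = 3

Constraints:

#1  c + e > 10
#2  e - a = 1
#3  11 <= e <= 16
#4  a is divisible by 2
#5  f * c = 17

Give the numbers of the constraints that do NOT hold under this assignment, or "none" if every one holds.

#1 c + e = 3 + 9 = 12; 12 > 10  OK
#2 e - a = 9 - 8 = 1  OK
#3 e = 9 is outside [11, 16]  FAIL
#4 8 / 2 = 4, so 2 divides 8  OK
#5 f * c = 5 * 3 = 15, not 17  FAIL

Constraints 3, 5 are violated.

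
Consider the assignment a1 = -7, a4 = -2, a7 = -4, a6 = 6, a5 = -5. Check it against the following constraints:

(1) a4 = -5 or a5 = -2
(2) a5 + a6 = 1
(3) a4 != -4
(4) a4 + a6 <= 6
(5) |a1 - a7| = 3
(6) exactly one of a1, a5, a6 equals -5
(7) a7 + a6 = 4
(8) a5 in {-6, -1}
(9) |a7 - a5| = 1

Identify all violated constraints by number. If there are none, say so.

(1) a4 = -2 ≠ -5 and a5 = -5 ≠ -2; both disjuncts false — violated.
(2) a5 + a6 = -5 + 6 = 1 — satisfied.
(3) a4 = -2, and -2 ≠ -4 — satisfied.
(4) a4 + a6 = -2 + 6 = 4; 4 ≤ 6 — satisfied.
(5) |-7 - (-4)| = 3 — satisfied.
(6) a1=-7, a5=-5, a6=6; 1 of them equals -5 — satisfied.
(7) a7 + a6 = -4 + 6 = 2, not 4 — violated.
(8) a5 = -5 is not in {-6, -1} — violated.
(9) |-4 - (-5)| = 1 — satisfied.

Violated: 1, 7, 8.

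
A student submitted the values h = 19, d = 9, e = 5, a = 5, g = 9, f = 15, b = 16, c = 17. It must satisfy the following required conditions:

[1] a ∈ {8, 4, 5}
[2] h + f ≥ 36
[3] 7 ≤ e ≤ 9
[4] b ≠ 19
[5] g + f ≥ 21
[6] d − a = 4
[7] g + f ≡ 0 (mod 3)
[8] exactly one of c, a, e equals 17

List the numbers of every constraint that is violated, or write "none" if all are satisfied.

The assignment fails constraints 2 and 3.

[1] a = 5 is in {8, 4, 5}  ✓
[2] h + f = 19 + 15 = 34; 34 < 36, bound 36 not met  ✗
[3] e = 5 is outside [7, 9]  ✗
[4] b = 16, and 16 ≠ 19  ✓
[5] g + f = 9 + 15 = 24; 24 ≥ 21  ✓
[6] d − a = 9 − 5 = 4  ✓
[7] g + f = 24; 24 mod 3 = 0  ✓
[8] c=17, a=5, e=5; 1 of them equals 17  ✓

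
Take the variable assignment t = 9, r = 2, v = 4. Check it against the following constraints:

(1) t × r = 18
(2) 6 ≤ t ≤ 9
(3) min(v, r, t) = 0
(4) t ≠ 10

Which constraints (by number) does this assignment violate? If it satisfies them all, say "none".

The assignment fails constraint 3.

(1) t × r = 9 × 2 = 18 — holds.
(2) t = 9 lies in [6, 9] — holds.
(3) min(4, 2, 9) = 2, not 0 — does not hold.
(4) t = 9, and 9 ≠ 10 — holds.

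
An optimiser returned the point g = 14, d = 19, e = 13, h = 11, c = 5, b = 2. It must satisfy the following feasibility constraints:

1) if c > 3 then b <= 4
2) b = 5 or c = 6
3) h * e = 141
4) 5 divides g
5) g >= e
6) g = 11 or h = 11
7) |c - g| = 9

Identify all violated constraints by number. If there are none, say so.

No — constraints 2, 3, and 4 are not satisfied.

1) c = 5 > 3, so we need b ≤ 4; b = 2 ≤ 4 — holds.
2) b = 2 ≠ 5 and c = 5 ≠ 6; both disjuncts false — fails.
3) h * e = 11 * 13 = 143, not 141 — fails.
4) 14 = 5*2 + 4, so 5 does not divide 14 — fails.
5) g = 14, e = 13; 14 ≥ 13 — holds.
6) g = 14 ≠ 11, but h = 11 = 11 (second disjunct) — holds.
7) |5 - 14| = 9 — holds.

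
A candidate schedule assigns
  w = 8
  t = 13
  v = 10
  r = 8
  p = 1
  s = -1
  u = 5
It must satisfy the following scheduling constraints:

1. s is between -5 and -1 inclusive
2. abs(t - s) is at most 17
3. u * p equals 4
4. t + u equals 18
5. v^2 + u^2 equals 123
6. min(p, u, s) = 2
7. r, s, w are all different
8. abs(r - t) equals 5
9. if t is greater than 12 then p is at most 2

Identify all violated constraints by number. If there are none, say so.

Violated: 3, 5, 6, and 7.

1. s = -1 lies in [-5, -1] — satisfied.
2. abs(13 - (-1)) = 14; 14 ≤ 17 — satisfied.
3. u * p = 5 * 1 = 5, not 4 — violated.
4. t + u = 13 + 5 = 18 — satisfied.
5. v^2 + u^2 = 10^2 + 5^2 = 100 + 25 = 125, not 123 — violated.
6. min(1, 5, -1) = -1, not 2 — violated.
7. r = w = 8, not all different — violated.
8. abs(8 - 13) = 5 — satisfied.
9. t = 13 > 12, so we need p ≤ 2; p = 1 ≤ 2 — satisfied.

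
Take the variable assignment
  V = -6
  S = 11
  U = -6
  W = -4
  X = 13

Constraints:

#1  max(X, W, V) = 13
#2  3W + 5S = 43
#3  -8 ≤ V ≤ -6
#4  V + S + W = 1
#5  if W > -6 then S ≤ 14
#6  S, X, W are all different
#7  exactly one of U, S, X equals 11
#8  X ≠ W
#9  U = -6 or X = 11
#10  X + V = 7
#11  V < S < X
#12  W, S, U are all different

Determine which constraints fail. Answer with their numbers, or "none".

#1 max(13, -4, -6) = 13  yes
#2 3W + 5S = 3(-4) + 5(11) = 43  yes
#3 V = -6 lies in [-8, -6]  yes
#4 V + S + W = -6 + 11 + (-4) = 1  yes
#5 W = -4 > -6, so we need S ≤ 14; S = 11 ≤ 14  yes
#6 values 11, 13, -4 are pairwise distinct  yes
#7 U=-6, S=11, X=13; 1 of them equals 11  yes
#8 X = 13, W = -4; distinct  yes
#9 U = -6 = -6 (first disjunct)  yes
#10 X + V = 13 + (-6) = 7  yes
#11 values -6 < 11 < 13  yes
#12 values -4, 11, -6 are pairwise distinct  yes

No violations.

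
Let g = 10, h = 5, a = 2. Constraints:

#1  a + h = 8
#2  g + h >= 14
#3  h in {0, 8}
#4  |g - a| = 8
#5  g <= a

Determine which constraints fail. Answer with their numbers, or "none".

Constraints 1, 3, 5 are violated.

#1 a + h = 2 + 5 = 7, not 8 — fails.
#2 g + h = 10 + 5 = 15; 15 ≥ 14 — holds.
#3 h = 5 is not in {0, 8} — fails.
#4 |10 - 2| = 8 — holds.
#5 g = 10, a = 2; 10 > 2 (want ≤) — fails.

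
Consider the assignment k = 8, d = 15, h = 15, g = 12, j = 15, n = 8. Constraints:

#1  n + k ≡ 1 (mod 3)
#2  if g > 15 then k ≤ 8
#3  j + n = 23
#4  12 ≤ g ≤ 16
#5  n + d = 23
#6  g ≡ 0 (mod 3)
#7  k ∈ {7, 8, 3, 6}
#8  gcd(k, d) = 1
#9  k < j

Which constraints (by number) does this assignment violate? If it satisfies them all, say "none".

#1 n + k = 16; 16 mod 3 = 1 — satisfied.
#2 g = 12, not > 15; antecedent false, conditional vacuously true — satisfied.
#3 j + n = 15 + 8 = 23 — satisfied.
#4 g = 12 lies in [12, 16] — satisfied.
#5 n + d = 8 + 15 = 23 — satisfied.
#6 12 mod 3 = 0 — satisfied.
#7 k = 8 is in {7, 8, 3, 6} — satisfied.
#8 gcd(8, 15) = 1 — satisfied.
#9 k = 8, j = 15; 8 < 15 — satisfied.

None — every constraint holds.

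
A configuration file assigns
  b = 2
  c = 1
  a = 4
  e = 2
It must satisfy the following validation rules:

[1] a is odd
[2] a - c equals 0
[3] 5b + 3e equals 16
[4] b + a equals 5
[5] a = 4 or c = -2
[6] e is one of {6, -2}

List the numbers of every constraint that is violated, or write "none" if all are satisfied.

[1] a = 4 is even — violated.
[2] a - c = 4 - 1 = 3, not 0 — violated.
[3] 5b + 3e = 5(2) + 3(2) = 16 — OK.
[4] b + a = 2 + 4 = 6, not 5 — violated.
[5] a = 4 = 4 (first disjunct) — OK.
[6] e = 2 is not in {6, -2} — violated.

The assignment fails constraints 1, 2, 4, and 6.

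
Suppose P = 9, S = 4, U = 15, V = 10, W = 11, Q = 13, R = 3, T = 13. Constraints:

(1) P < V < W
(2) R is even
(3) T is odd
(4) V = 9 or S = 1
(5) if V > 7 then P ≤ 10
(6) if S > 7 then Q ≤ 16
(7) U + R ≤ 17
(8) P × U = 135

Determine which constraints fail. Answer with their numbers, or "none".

(1) values 9 < 10 < 11  yes
(2) R = 3 is odd  no
(3) T = 13 is odd  yes
(4) V = 10 ≠ 9 and S = 4 ≠ 1; both disjuncts false  no
(5) V = 10 > 7, so we need P ≤ 10; P = 9 ≤ 10  yes
(6) S = 4, not > 7; antecedent false, conditional vacuously true  yes
(7) U + R = 15 + 3 = 18; 18 > 17, bound 17 not met  no
(8) P × U = 9 × 15 = 135  yes

No — constraints 2, 4, 7 are not satisfied.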